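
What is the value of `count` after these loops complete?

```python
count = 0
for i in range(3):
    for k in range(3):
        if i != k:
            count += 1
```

3² - 3 (exclude diagonal)
`count` takes the values: 0 → 1 → 2 → 3 → 4 → 5 → 6

Answer: 6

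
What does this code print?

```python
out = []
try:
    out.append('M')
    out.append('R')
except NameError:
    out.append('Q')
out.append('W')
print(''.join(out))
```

Execution trace: 'M' (try body) → 'R' (try body, no exception) → 'W' (after the try/except). Output: MRW

Answer: MRW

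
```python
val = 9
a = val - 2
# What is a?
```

Trace:
`val = 9` → val = 9
`a = val - 2` → a = 7
So a = 7

Answer: 7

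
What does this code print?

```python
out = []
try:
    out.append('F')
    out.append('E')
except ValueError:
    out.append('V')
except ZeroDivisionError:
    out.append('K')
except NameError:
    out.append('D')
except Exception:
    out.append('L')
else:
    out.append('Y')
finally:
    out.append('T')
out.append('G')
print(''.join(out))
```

Execution trace: 'F' (try body) → 'E' (try body, no exception) → 'Y' (else) → 'T' (finally) → 'G' (after the try/except). Output: FEYTG

Answer: FEYTG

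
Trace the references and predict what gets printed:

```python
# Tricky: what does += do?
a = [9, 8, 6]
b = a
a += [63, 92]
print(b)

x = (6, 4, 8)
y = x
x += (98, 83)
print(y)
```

Key concept: += behavior differs for mutable vs immutable.
Step by step:
`a = [9, 8, 6]` → a = [9, 8, 6]
`b = a` → b = [9, 8, 6] (same object as a)
`a += [63, 92]` → a = [9, 8, 6, 63, 92] (same object as b); b = [9, 8, 6, 63, 92] (same object as a)
`print(b)` → prints [9, 8, 6, 63, 92]
`x = (6, 4, 8)` → x = (6, 4, 8)
`y = x` → y = (6, 4, 8)
`x += (98, 83)` → x = (6, 4, 8, 98, 83)
`print(y)` → prints (6, 4, 8)

Answer:
[9, 8, 6, 63, 92]
(6, 4, 8)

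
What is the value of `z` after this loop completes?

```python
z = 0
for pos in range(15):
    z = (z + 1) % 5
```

Increment mod 5, 15 times = 0
`z` takes the values: 0 → 1 → 2 → 3 → 4 → 0 → 1 → 2 → 3 → 4 → 0 → 1 → 2 → 3 → 4 → 0

Answer: 0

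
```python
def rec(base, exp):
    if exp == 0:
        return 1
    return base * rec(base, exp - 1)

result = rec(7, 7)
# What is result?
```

rec(7, 7) = 7 * 7 * 7 * 7 * 7 * 7 * 7 = 823543

Answer: 823543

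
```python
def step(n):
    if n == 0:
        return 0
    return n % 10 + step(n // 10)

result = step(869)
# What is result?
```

Sum of digits of 869: 9 + 6 + 8 = 23

Answer: 23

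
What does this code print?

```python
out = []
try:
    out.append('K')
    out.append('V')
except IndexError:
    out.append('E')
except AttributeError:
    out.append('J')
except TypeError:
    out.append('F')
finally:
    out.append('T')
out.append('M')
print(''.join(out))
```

Execution trace: 'K' (try body) → 'V' (try body, no exception) → 'T' (finally) → 'M' (after the try/except). Output: KVTM

Answer: KVTM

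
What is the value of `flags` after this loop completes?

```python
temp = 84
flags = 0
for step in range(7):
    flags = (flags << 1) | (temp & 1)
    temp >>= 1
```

Reverse lowest 7 bits of 84
`flags` takes the values: 0 → 1 → 2 → 5 → 10 → 21

Answer: 21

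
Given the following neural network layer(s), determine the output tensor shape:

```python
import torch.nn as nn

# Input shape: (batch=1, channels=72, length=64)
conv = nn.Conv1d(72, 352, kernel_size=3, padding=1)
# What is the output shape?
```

Input: (1, 72, 64) -> Output: (1, 352, 64)

Answer: (1, 352, 64)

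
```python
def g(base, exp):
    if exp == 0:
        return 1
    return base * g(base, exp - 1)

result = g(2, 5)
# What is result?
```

g(2, 5) = 2 * 2 * 2 * 2 * 2 = 32

Answer: 32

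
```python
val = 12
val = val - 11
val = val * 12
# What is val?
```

Trace:
`val = 12` → val = 12
`val = val - 11` → val = 1
`val = val * 12` → val = 12
So val = 12

Answer: 12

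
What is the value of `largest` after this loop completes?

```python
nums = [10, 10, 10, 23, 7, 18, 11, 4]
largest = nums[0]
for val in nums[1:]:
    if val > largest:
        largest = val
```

Maximum of [10, 10, 10, 23, 7, 18, 11, 4]
`largest` takes the values: 10 → 23

Answer: 23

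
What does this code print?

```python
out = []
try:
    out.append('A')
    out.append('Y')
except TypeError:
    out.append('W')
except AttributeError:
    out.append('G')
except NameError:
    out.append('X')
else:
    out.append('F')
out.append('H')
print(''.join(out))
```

Execution trace: 'A' (try body) → 'Y' (try body, no exception) → 'F' (else) → 'H' (after the try/except). Output: AYFH

Answer: AYFH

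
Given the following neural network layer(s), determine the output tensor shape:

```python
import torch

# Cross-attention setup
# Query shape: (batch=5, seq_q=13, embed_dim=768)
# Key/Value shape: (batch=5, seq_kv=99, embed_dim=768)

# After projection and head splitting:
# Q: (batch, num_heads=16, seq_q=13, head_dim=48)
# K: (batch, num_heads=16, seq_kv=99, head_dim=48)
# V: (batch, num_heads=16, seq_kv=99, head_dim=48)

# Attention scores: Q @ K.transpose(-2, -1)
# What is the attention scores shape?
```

Input: (5, 13, 768) -> Output: (5, 16, 13, 99)

Answer: (5, 16, 13, 99)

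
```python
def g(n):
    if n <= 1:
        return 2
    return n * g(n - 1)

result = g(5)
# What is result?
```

g(5) = 5 * 4 * 3 * 2 * 2 = 240

Answer: 240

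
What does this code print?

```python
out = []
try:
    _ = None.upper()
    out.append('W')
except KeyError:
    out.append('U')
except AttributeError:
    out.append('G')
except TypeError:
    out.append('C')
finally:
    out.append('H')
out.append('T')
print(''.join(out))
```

Execution trace: 'G' (except AttributeError) → 'H' (finally) → 'T' (after the try/except). Output: GHT

Answer: GHT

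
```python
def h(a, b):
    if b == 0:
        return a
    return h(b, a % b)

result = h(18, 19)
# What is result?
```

h(18, 19) -> h(19, 18) -> h(18, 1) -> h(1, 0) -> 1

Answer: 1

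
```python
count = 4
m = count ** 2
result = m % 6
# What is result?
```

Trace:
`count = 4` → count = 4
`m = count ** 2` → m = 16
`result = m % 6` → result = 4
So result = 4

Answer: 4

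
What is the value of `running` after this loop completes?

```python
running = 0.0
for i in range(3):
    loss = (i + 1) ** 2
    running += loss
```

Sum of squared losses 1² + 2² + ... + 3²
`running` takes the values: 0.0 → 1.0 → 5.0 → 14.0

Answer: 14.0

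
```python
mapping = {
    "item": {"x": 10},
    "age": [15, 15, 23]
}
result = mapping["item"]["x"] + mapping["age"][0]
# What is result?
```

Trace:
`mapping = { ...` → mapping = {'item': {'x': 10}, 'age': [15, 15, 23]}
`result = mapping["item"]["x"] + mapping["age"][0]` → result = 25
So result = 25

Answer: 25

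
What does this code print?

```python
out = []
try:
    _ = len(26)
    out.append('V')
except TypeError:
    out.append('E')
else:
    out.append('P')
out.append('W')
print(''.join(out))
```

Execution trace: 'E' (except TypeError) → 'W' (after the try/except). Output: EW

Answer: EW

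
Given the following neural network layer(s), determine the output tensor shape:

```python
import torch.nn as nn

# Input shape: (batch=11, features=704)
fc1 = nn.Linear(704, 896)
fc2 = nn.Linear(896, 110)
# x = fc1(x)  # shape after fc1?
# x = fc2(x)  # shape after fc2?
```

Input: (11, 704) -> after fc1: (11, 896) -> Output: (11, 110)

Answer: (11, 110)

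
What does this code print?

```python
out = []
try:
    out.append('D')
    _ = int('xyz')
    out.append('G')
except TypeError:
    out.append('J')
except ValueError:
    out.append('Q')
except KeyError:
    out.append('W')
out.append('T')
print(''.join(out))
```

Execution trace: 'D' (try body) → 'Q' (except ValueError) → 'T' (after the try/except). Output: DQT

Answer: DQT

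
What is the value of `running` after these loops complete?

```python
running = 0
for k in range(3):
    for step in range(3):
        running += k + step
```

Sum of all k+step for k,step in 3x3
`running` takes the values: 0 → 1 → 3 → 4 → 6 → 9 → 11 → 14 → 18

Answer: 18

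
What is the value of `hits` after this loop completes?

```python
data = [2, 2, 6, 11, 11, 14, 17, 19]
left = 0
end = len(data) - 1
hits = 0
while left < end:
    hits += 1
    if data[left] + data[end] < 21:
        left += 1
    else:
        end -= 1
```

Steps to find pair summing to 21
`hits` takes the values: 0 → 1 → 2 → 3 → 4 → 5 → 6 → 7

Answer: 7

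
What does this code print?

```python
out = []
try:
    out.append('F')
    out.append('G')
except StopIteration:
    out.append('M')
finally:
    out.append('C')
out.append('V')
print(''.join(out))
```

Execution trace: 'F' (try body) → 'G' (try body, no exception) → 'C' (finally) → 'V' (after the try/except). Output: FGCV

Answer: FGCV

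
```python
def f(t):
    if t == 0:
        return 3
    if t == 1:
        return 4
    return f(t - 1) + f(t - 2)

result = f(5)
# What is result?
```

Build up from base cases: f(0)=3, f(1)=4, f(2)=7, f(3)=11, f(4)=18, f(5)=29

Answer: 29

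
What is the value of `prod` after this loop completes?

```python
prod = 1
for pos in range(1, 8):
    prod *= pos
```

7! = 5040
`prod` takes the values: 1 → 2 → 6 → 24 → 120 → 720 → 5040

Answer: 5040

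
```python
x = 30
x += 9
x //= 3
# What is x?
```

Trace:
`x = 30` → x = 30
`x += 9` → x = 39
`x //= 3` → x = 13
So x = 13

Answer: 13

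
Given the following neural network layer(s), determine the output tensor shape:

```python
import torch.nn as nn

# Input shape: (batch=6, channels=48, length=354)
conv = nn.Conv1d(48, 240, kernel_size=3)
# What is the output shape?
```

Input: (6, 48, 354) -> Output: (6, 240, 352)

Answer: (6, 240, 352)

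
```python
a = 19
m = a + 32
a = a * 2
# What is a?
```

Trace:
`a = 19` → a = 19
`m = a + 32` → m = 51
`a = a * 2` → a = 38
So a = 38

Answer: 38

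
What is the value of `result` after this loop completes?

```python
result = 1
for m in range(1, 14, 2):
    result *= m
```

Product of 1, 3, 5, ... up to 13
`result` takes the values: 1 → 3 → 15 → 105 → 945 → 10395 → 135135

Answer: 135135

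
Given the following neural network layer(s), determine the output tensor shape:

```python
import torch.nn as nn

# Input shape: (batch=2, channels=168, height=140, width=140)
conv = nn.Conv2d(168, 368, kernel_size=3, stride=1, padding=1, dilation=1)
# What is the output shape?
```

Input: (2, 168, 140, 140) -> Output: (2, 368, 140, 140)

Answer: (2, 368, 140, 140)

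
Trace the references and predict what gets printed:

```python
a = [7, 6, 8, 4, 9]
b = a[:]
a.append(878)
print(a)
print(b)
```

Key concept: slice [:] creates copy.
Step by step:
`a = [7, 6, 8, 4, 9]` → a = [7, 6, 8, 4, 9]
`b = a[:]` → b = [7, 6, 8, 4, 9]
`a.append(878)` → a = [7, 6, 8, 4, 9, 878]
`print(a)` → prints [7, 6, 8, 4, 9, 878]
`print(b)` → prints [7, 6, 8, 4, 9]

Answer:
[7, 6, 8, 4, 9, 878]
[7, 6, 8, 4, 9]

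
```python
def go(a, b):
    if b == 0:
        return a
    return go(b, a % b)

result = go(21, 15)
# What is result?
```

go(21, 15) -> go(15, 6) -> go(6, 3) -> go(3, 0) -> 3

Answer: 3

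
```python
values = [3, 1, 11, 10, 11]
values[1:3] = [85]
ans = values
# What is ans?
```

Trace:
`values = [3, 1, 11, 10, 11]` → values = [3, 1, 11, 10, 11]
`values[1:3] = [85]` → values = [3, 85, 10, 11]
`ans = values` → ans = [3, 85, 10, 11]
So ans = [3, 85, 10, 11]

Answer: [3, 85, 10, 11]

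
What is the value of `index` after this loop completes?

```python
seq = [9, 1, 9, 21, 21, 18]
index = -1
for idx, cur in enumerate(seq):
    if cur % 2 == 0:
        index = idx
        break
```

First even number index in [9, 1, 9, 21, 21, 18]
`index` takes the values: -1 → 5

Answer: 5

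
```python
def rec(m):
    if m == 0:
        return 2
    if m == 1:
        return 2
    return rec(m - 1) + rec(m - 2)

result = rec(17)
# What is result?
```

Build up from base cases: rec(0)=2, rec(1)=2, rec(2)=4, rec(3)=6, rec(4)=10, rec(5)=16, rec(6)=26, ..., rec(17)=5168

Answer: 5168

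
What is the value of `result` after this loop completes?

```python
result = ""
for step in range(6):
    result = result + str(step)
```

Concatenate digits 0 to 5
`result` takes the values: "" → "0" → "01" → "012" → "0123" → "01234" → "012345"

Answer: "012345"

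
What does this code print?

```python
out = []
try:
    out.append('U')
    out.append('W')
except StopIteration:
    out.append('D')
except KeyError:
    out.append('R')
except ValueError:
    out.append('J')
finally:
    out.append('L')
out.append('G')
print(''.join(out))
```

Execution trace: 'U' (try body) → 'W' (try body, no exception) → 'L' (finally) → 'G' (after the try/except). Output: UWLG

Answer: UWLG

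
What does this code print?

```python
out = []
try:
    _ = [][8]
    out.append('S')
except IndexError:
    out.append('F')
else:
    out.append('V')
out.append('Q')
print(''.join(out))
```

Execution trace: 'F' (except IndexError) → 'Q' (after the try/except). Output: FQ

Answer: FQ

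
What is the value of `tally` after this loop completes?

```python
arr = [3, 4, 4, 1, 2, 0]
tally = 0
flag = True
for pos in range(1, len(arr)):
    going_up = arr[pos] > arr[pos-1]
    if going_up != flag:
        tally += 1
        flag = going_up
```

Count direction changes in [3, 4, 4, 1, 2, 0]
`tally` takes the values: 0 → 1 → 2 → 3

Answer: 3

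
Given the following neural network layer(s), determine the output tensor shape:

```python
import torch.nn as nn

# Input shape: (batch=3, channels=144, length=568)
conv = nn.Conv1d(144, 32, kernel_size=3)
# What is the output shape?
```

Input: (3, 144, 568) -> Output: (3, 32, 566)

Answer: (3, 32, 566)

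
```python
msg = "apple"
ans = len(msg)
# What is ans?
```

Trace:
`msg = "apple"` → msg = 'apple'
`ans = len(msg)` → ans = 5
So ans = 5

Answer: 5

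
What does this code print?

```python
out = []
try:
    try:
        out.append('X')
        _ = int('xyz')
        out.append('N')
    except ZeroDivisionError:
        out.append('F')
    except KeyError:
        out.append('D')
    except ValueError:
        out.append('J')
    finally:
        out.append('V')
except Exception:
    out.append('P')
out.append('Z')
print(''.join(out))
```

Execution trace: 'X' (inner try body) → 'J' (inner except ValueError) → 'V' (inner finally) → 'Z' (after the try/except). Output: XJVZ

Answer: XJVZ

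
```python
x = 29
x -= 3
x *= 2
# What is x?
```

Trace:
`x = 29` → x = 29
`x -= 3` → x = 26
`x *= 2` → x = 52
So x = 52

Answer: 52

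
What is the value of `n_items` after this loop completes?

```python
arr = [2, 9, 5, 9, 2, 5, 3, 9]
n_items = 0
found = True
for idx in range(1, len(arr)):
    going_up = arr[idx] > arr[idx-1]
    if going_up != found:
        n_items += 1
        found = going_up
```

Count direction changes in [2, 9, 5, 9, 2, 5, 3, 9]
`n_items` takes the values: 0 → 1 → 2 → 3 → 4 → 5 → 6

Answer: 6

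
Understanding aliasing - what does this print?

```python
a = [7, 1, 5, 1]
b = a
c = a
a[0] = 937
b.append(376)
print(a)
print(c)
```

Key concept: multiple aliases.
Step by step:
`a = [7, 1, 5, 1]` → a = [7, 1, 5, 1]
`b = a` → b = [7, 1, 5, 1] (same object as a)
`c = a` → c = [7, 1, 5, 1] (same object as a, b)
`a[0] = 937` → a = [937, 1, 5, 1] (same object as b, c); b = [937, 1, 5, 1] (same object as a, c); c = [937, 1, 5, 1] (same object as a, b)
`b.append(376)` → a = [937, 1, 5, 1, 376] (same object as b, c); b = [937, 1, 5, 1, 376] (same object as a, c); c = [937, 1, 5, 1, 376] (same object as a, b)
`print(a)` → prints [937, 1, 5, 1, 376]
`print(c)` → prints [937, 1, 5, 1, 376]

Answer:
[937, 1, 5, 1, 376]
[937, 1, 5, 1, 376]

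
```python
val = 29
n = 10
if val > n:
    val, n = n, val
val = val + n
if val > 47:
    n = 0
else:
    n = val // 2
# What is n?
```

Trace:
`val = 29` → val = 29
`n = 10` → n = 10
`if val > n: ...` → val > n is True → val = 10; n = 29
`val = val + n` → val = 39
`if val > 47: ...` → val > 47 is False, take else branch → n = 19
So n = 19

Answer: 19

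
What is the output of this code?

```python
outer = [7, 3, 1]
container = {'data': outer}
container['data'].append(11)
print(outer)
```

Key concept: dict holds reference to list.
Step by step:
`outer = [7, 3, 1]` → outer = [7, 3, 1]
`container = {'data': outer}` → container = {'data': [7, 3, 1]}
`container['data'].append(11)` → outer = [7, 3, 1, 11]; container = {'data': [7, 3, 1, 11]}
`print(outer)` → prints [7, 3, 1, 11]

Answer: [7, 3, 1, 11]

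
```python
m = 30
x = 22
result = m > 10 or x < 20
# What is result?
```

Trace:
`m = 30` → m = 30
`x = 22` → x = 22
`result = m > 10 or x < 20` → result = True
So result = True

Answer: True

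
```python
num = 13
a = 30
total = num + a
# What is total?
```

Trace:
`num = 13` → num = 13
`a = 30` → a = 30
`total = num + a` → total = 43
So total = 43

Answer: 43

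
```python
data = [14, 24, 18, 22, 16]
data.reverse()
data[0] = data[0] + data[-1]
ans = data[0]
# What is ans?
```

Trace:
`data = [14, 24, 18, 22, 16]` → data = [14, 24, 18, 22, 16]
`data.reverse()` → data = [16, 22, 18, 24, 14]
`data[0] = data[0] + data[-1]` → data = [30, 22, 18, 24, 14]
`ans = data[0]` → ans = 30
So ans = 30

Answer: 30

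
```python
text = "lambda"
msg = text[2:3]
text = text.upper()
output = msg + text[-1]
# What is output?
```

Trace:
`text = "lambda"` → text = 'lambda'
`msg = text[2:3]` → msg = 'm'
`text = text.upper()` → text = 'LAMBDA'
`output = msg + text[-1]` → output = 'mA'
So output = 'mA'

Answer: 'mA'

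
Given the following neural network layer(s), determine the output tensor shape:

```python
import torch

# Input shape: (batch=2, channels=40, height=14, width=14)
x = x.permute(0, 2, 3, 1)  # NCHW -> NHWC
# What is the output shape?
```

Input: (2, 40, 14, 14) -> Output: (2, 14, 14, 40)

Answer: (2, 14, 14, 40)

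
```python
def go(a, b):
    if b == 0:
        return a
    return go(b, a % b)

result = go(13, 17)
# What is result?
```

go(13, 17) -> go(17, 13) -> go(13, 4) -> go(4, 1) -> go(1, 0) -> 1

Answer: 1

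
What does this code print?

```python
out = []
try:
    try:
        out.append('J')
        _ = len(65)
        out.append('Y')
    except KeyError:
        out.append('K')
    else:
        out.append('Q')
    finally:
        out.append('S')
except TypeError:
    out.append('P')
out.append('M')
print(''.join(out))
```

Execution trace: 'J' (try body) → 'S' (finally) → 'P' (outer except TypeError) → 'M' (after the try/except). Output: JSPM

Answer: JSPM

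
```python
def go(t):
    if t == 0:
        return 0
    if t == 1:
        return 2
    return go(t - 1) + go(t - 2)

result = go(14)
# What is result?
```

Build up from base cases: go(0)=0, go(1)=2, go(2)=2, go(3)=4, go(4)=6, go(5)=10, go(6)=16, ..., go(14)=754

Answer: 754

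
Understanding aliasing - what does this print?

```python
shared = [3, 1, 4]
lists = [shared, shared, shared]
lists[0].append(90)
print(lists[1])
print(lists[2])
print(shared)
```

Key concept: list of same reference.
Step by step:
`shared = [3, 1, 4]` → shared = [3, 1, 4]
`lists = [shared, shared, shared]` → lists = [[3, 1, 4], [3, 1, 4], [3, 1, 4]]
`lists[0].append(90)` → shared = [3, 1, 4, 90]; lists = [[3, 1, 4, 90], [3, 1, 4, 90], [3, 1, 4, 90]]
`print(lists[1])` → prints [3, 1, 4, 90]
`print(lists[2])` → prints [3, 1, 4, 90]
`print(shared)` → prints [3, 1, 4, 90]

Answer:
[3, 1, 4, 90]
[3, 1, 4, 90]
[3, 1, 4, 90]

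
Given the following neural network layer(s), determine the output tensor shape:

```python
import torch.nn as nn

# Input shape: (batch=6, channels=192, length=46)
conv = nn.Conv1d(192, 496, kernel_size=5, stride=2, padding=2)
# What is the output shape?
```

Input: (6, 192, 46) -> Output: (6, 496, 23)

Answer: (6, 496, 23)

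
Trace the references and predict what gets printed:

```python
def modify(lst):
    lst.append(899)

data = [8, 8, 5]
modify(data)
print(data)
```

Key concept: function modifies passed list.
Step by step:
`data = [8, 8, 5]` → data = [8, 8, 5]
`modify(data)` → data = [8, 8, 5, 899]
`print(data)` → prints [8, 8, 5, 899]

Answer: [8, 8, 5, 899]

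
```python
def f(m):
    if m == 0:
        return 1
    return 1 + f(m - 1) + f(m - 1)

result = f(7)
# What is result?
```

f(m) = 1 + 2·f(m-1), f(0)=1. Closed form: (1+1)·2^7 - 1 = 255.

Answer: 255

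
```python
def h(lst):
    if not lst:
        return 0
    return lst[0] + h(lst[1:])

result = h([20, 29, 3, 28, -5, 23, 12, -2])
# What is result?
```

20 + 29 + 3 + 28 + (-5) + 23 + 12 + (-2) + 0 = 108

Answer: 108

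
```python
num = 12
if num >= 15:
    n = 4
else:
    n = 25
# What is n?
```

Trace:
`num = 12` → num = 12
`if num >= 15: ...` → num >= 15 is False, take else branch → n = 25
So n = 25

Answer: 25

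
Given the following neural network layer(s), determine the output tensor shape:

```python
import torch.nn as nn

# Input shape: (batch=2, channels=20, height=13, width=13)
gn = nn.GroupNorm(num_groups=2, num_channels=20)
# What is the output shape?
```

Input: (2, 20, 13, 13) -> Output: (2, 20, 13, 13)

Answer: (2, 20, 13, 13)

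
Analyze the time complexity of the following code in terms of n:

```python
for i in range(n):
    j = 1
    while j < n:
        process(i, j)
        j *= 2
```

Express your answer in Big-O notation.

This is Linear outer loop, logarithmic inner loop. Time complexity: O(n log n).

Answer: O(n log n)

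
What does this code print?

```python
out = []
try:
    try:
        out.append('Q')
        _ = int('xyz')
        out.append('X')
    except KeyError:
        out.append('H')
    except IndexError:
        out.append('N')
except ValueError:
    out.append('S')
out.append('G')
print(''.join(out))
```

Execution trace: 'Q' (inner try body) → 'S' (outer except ValueError) → 'G' (after the try/except). Output: QSG

Answer: QSG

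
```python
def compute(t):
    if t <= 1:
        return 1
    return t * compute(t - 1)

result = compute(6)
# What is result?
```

compute(6) = 6 * 5 * 4 * 3 * 2 * 1 = 720

Answer: 720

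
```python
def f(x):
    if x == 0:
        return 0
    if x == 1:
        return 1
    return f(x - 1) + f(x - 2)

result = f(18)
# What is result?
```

Build up from base cases: f(0)=0, f(1)=1, f(2)=1, f(3)=2, f(4)=3, f(5)=5, f(6)=8, ..., f(18)=2584

Answer: 2584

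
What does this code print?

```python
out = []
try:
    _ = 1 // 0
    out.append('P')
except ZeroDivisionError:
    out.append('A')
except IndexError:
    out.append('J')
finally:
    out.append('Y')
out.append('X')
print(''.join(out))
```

Execution trace: 'A' (except ZeroDivisionError) → 'Y' (finally) → 'X' (after the try/except). Output: AYX

Answer: AYX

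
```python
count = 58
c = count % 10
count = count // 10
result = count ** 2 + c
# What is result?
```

Trace:
`count = 58` → count = 58
`c = count % 10` → c = 8
`count = count // 10` → count = 5
`result = count ** 2 + c` → result = 33
So result = 33

Answer: 33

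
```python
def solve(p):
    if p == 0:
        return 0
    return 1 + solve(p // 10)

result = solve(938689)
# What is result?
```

Count of digits of 938689: 6

Answer: 6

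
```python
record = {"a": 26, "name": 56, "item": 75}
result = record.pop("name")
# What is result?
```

Trace:
`record = {"a": 26, "name": 56, "item": 75}` → record = {'a': 26, 'name': 56, 'item': 75}
`result = record.pop("name")` → record = {'a': 26, 'item': 75}; result = 56
So result = 56

Answer: 56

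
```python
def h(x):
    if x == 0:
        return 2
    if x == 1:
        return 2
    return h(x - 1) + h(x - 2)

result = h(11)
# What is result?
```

Build up from base cases: h(0)=2, h(1)=2, h(2)=4, h(3)=6, h(4)=10, h(5)=16, h(6)=26, ..., h(11)=288

Answer: 288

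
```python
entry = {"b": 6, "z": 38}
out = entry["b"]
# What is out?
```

Trace:
`entry = {"b": 6, "z": 38}` → entry = {'b': 6, 'z': 38}
`out = entry["b"]` → out = 6
So out = 6

Answer: 6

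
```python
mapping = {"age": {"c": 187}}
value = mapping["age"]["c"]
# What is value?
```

Trace:
`mapping = {"age": {"c": 187}}` → mapping = {'age': {'c': 187}}
`value = mapping["age"]["c"]` → value = 187
So value = 187

Answer: 187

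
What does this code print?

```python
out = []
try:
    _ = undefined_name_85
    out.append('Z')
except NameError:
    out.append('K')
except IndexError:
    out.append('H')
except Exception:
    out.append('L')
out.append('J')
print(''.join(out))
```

Execution trace: 'K' (except NameError) → 'J' (after the try/except). Output: KJ

Answer: KJ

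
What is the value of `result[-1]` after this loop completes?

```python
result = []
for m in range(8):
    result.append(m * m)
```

Last element of squares 0 to 7
`result` takes the values: [] → [0] → [0, 1] → [0, 1, 4] → [0, 1, 4, 9] → [0, 1, 4, 9, 16] → [0, 1, 4, 9, 16, 25] → [0, 1, 4, 9, 16, 25, 36] → [0, 1, 4, 9, 16, 25, 36, 49]
So `result[-1]` = 49

Answer: 49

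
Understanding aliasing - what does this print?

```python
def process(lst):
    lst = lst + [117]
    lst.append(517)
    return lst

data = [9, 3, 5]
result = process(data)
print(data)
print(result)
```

Key concept: rebinding parameter vs mutation.
Step by step:
`data = [9, 3, 5]` → data = [9, 3, 5]
`result = process(data)` → result = [9, 3, 5, 117, 517]
`print(data)` → prints [9, 3, 5]
`print(result)` → prints [9, 3, 5, 117, 517]

Answer:
[9, 3, 5]
[9, 3, 5, 117, 517]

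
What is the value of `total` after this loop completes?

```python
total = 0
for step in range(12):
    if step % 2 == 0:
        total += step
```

Sum of even numbers 0 to 11
`total` takes the values: 0 → 2 → 6 → 12 → 20 → 30

Answer: 30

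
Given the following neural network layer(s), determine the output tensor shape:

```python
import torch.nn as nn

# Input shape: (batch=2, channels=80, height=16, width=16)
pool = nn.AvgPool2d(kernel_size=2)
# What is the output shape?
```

Input: (2, 80, 16, 16) -> Output: (2, 80, 8, 8)

Answer: (2, 80, 8, 8)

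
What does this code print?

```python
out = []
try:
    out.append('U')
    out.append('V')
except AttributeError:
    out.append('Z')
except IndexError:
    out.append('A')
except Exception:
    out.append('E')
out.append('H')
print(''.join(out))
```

Execution trace: 'U' (try body) → 'V' (try body, no exception) → 'H' (after the try/except). Output: UVH

Answer: UVH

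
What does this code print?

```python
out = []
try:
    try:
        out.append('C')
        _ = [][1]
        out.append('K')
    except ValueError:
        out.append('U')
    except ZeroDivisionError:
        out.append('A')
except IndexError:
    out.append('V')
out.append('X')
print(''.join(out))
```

Execution trace: 'C' (try body) → 'V' (outer except IndexError) → 'X' (after the try/except). Output: CVX

Answer: CVX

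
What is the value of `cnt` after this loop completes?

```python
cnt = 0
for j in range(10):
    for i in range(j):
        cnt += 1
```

Triangle number: 0+1+2+...+9
`cnt` takes the values: 0 → 1 → 2 → 3 → 4 → 5 → 6 → 7 → 8 → 9 → 10 → 11 → 12 → 13 → 14 → 15 → 16 → 17 → 18 → 19 → 20 → 21 → 22 → 23 → 24 → 25 → 26 → 27 → 28 → 29 → … → 41 → 42 → 43 → 44 → 45

Answer: 45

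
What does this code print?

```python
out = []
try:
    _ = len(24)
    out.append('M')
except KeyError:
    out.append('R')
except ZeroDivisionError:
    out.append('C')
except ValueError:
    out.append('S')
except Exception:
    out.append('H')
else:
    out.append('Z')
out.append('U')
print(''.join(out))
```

Execution trace: 'H' (except Exception) → 'U' (after the try/except). Output: HU

Answer: HU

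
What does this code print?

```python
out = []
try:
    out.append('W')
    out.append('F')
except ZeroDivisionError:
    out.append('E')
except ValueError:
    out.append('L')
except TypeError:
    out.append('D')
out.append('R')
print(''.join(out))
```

Execution trace: 'W' (try body) → 'F' (try body, no exception) → 'R' (after the try/except). Output: WFR

Answer: WFR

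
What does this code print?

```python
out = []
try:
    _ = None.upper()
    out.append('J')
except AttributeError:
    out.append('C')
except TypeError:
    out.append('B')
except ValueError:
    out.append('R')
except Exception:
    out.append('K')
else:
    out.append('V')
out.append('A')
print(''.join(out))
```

Execution trace: 'C' (except AttributeError) → 'A' (after the try/except). Output: CA

Answer: CA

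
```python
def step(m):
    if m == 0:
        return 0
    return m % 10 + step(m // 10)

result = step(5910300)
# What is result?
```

Sum of digits of 5910300: 0 + 0 + 3 + 0 + 1 + 9 + 5 = 18

Answer: 18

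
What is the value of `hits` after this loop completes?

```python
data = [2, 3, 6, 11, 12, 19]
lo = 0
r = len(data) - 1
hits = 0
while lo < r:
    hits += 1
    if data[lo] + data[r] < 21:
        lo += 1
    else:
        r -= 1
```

Steps to find pair summing to 21
`hits` takes the values: 0 → 1 → 2 → 3 → 4 → 5

Answer: 5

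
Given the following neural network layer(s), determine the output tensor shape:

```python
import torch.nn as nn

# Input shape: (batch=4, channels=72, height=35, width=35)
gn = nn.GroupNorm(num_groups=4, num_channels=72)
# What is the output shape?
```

Input: (4, 72, 35, 35) -> Output: (4, 72, 35, 35)

Answer: (4, 72, 35, 35)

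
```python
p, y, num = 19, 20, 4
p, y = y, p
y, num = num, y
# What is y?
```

Trace:
`p, y, num = 19, 20, 4` → p = 19; y = 20; num = 4
`p, y = y, p` → p = 20; y = 19
`y, num = num, y` → y = 4; num = 19
So y = 4

Answer: 4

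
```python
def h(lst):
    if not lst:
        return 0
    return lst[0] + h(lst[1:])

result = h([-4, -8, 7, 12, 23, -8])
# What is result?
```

(-4) + (-8) + 7 + 12 + 23 + (-8) + 0 = 22

Answer: 22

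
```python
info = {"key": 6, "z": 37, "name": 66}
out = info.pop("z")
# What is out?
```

Trace:
`info = {"key": 6, "z": 37, "name": 66}` → info = {'key': 6, 'z': 37, 'name': 66}
`out = info.pop("z")` → info = {'key': 6, 'name': 66}; out = 37
So out = 37

Answer: 37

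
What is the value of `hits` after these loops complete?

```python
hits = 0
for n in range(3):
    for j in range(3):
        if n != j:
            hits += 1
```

3² - 3 (exclude diagonal)
`hits` takes the values: 0 → 1 → 2 → 3 → 4 → 5 → 6

Answer: 6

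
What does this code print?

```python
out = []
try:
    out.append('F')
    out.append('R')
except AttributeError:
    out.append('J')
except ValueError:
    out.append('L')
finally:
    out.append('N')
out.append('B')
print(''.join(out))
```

Execution trace: 'F' (try body) → 'R' (try body, no exception) → 'N' (finally) → 'B' (after the try/except). Output: FRNB

Answer: FRNB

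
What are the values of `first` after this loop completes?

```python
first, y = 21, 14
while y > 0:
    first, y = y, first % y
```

GCD of 21 and 14
`first` takes the values: 21 → 14 → 7

Answer: 7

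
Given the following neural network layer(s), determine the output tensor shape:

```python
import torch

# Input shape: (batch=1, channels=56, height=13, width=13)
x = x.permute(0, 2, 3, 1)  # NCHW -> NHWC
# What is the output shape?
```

Input: (1, 56, 13, 13) -> Output: (1, 13, 13, 56)

Answer: (1, 13, 13, 56)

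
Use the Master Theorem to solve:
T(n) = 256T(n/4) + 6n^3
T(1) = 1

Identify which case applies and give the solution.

a=256, b=4, f(n)=6n^3. log_4(256) = 4. Since c=3 < 4, Case 1 applies: T(n) = Θ(n^log_b(a)) = O(n^4).

Answer: O(n^4) - Case 1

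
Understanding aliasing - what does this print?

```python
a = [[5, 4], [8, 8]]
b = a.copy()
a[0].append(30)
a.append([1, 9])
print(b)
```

Key concept: shallow copy with nested lists.
Step by step:
`a = [[5, 4], [8, 8]]` → a = [[5, 4], [8, 8]]
`b = a.copy()` → b = [[5, 4], [8, 8]]
`a[0].append(30)` → a = [[5, 4, 30], [8, 8]]; b = [[5, 4, 30], [8, 8]]
`a.append([1, 9])` → a = [[5, 4, 30], [8, 8], [1, 9]]
`print(b)` → prints [[5, 4, 30], [8, 8]]

Answer: [[5, 4, 30], [8, 8]]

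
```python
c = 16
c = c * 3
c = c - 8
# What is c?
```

Trace:
`c = 16` → c = 16
`c = c * 3` → c = 48
`c = c - 8` → c = 40
So c = 40

Answer: 40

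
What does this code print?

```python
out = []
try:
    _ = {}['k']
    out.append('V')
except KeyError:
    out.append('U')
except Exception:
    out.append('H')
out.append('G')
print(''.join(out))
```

Execution trace: 'U' (except KeyError) → 'G' (after the try/except). Output: UG

Answer: UG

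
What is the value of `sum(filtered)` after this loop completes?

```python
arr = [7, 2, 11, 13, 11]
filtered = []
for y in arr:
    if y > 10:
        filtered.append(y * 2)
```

Sum of doubled values > 10
`filtered` takes the values: [] → [22] → [22, 26] → [22, 26, 22]
So `sum(filtered)` = 70

Answer: 70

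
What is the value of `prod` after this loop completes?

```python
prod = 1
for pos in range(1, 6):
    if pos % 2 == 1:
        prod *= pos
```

Product of odd numbers 1 to 5
`prod` takes the values: 1 → 3 → 15

Answer: 15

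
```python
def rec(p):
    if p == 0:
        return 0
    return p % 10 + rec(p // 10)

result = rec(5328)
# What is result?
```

Sum of digits of 5328: 8 + 2 + 3 + 5 = 18

Answer: 18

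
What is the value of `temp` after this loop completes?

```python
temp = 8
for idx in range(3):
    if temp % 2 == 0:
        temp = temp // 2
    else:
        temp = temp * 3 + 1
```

Collatz-style transformation from 8
`temp` takes the values: 8 → 4 → 2 → 1

Answer: 1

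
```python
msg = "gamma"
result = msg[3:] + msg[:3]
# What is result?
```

Trace:
`msg = "gamma"` → msg = 'gamma'
`result = msg[3:] + msg[:3]` → result = 'magam'
So result = 'magam'

Answer: 'magam'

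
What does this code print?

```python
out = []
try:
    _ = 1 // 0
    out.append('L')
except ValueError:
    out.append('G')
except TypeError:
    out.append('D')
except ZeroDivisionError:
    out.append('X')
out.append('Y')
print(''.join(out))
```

Execution trace: 'X' (except ZeroDivisionError) → 'Y' (after the try/except). Output: XY

Answer: XY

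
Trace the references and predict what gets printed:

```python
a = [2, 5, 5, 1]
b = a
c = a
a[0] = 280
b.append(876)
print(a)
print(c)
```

Key concept: multiple aliases.
Step by step:
`a = [2, 5, 5, 1]` → a = [2, 5, 5, 1]
`b = a` → b = [2, 5, 5, 1] (same object as a)
`c = a` → c = [2, 5, 5, 1] (same object as a, b)
`a[0] = 280` → a = [280, 5, 5, 1] (same object as b, c); b = [280, 5, 5, 1] (same object as a, c); c = [280, 5, 5, 1] (same object as a, b)
`b.append(876)` → a = [280, 5, 5, 1, 876] (same object as b, c); b = [280, 5, 5, 1, 876] (same object as a, c); c = [280, 5, 5, 1, 876] (same object as a, b)
`print(a)` → prints [280, 5, 5, 1, 876]
`print(c)` → prints [280, 5, 5, 1, 876]

Answer:
[280, 5, 5, 1, 876]
[280, 5, 5, 1, 876]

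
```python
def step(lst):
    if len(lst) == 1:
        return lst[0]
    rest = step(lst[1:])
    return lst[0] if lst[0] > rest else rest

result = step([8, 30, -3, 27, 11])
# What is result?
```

Recursive max over [8, 30, -3, 27, 11] = 30

Answer: 30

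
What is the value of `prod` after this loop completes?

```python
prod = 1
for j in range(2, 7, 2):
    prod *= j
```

Product of even numbers 2 to 6
`prod` takes the values: 1 → 2 → 8 → 48

Answer: 48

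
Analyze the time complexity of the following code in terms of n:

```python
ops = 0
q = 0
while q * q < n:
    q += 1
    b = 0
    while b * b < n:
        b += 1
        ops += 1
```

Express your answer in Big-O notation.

Each loop level contributes: √n × √n. Multiplying the contributions gives O(n).

Answer: O(n)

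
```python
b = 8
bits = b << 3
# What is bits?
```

Trace:
`b = 8` → b = 8
`bits = b << 3` → bits = 64
So bits = 64

Answer: 64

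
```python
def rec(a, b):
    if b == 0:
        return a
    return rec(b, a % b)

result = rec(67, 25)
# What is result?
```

rec(67, 25) -> rec(25, 17) -> rec(17, 8) -> rec(8, 1) -> rec(1, 0) -> 1

Answer: 1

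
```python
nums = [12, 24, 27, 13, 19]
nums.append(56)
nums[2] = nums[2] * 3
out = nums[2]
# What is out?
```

Trace:
`nums = [12, 24, 27, 13, 19]` → nums = [12, 24, 27, 13, 19]
`nums.append(56)` → nums = [12, 24, 27, 13, 19, 56]
`nums[2] = nums[2] * 3` → nums = [12, 24, 81, 13, 19, 56]
`out = nums[2]` → out = 81
So out = 81

Answer: 81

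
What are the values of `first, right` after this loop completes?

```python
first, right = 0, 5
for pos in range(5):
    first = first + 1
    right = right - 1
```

first goes 0→5, right goes 5→0
`first, right` takes the values: (0, 5) → (1, 5) → (1, 4) → (2, 4) → (2, 3) → (3, 3) → (3, 2) → (4, 2) → (4, 1) → (5, 1) → (5, 0)

Answer: 5, 0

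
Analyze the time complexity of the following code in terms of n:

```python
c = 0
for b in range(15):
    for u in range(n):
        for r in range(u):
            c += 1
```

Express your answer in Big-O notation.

Each loop level contributes: 1 × n × n. Multiplying the contributions gives O(n^2).

Answer: O(n^2)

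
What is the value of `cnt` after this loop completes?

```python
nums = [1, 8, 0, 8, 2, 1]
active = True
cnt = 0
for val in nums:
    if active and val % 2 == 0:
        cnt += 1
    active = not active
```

Count even values at even positions
`cnt` takes the values: 0 → 1 → 2

Answer: 2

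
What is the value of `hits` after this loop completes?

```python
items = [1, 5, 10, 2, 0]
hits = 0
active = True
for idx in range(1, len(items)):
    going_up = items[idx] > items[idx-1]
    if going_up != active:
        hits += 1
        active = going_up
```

Count direction changes in [1, 5, 10, 2, 0]
`hits` takes the values: 0 → 1

Answer: 1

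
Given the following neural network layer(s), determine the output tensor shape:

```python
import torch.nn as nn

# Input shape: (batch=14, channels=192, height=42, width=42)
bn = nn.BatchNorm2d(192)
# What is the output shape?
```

Input: (14, 192, 42, 42) -> Output: (14, 192, 42, 42)

Answer: (14, 192, 42, 42)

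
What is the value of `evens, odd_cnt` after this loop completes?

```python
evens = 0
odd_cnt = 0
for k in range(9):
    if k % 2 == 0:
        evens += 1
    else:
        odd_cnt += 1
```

Count evens and odds in range(9)
`evens, odd_cnt` takes the values: (0, 0) → (1, 0) → (1, 1) → (2, 1) → (2, 2) → (3, 2) → (3, 3) → (4, 3) → (4, 4) → (5, 4)

Answer: 5, 4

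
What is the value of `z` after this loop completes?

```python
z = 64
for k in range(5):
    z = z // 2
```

Halve 5 times: 64 // 2^5 = 2
`z` takes the values: 64 → 32 → 16 → 8 → 4 → 2

Answer: 2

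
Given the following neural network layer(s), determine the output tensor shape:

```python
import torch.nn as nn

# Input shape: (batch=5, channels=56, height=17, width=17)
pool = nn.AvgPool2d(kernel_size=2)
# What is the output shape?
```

Input: (5, 56, 17, 17) -> Output: (5, 56, 8, 8)

Answer: (5, 56, 8, 8)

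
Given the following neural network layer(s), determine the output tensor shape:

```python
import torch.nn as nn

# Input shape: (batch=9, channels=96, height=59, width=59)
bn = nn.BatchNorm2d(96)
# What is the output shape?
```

Input: (9, 96, 59, 59) -> Output: (9, 96, 59, 59)

Answer: (9, 96, 59, 59)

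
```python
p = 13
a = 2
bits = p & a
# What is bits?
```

Trace:
`p = 13` → p = 13
`a = 2` → a = 2
`bits = p & a` → bits = 0
So bits = 0

Answer: 0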